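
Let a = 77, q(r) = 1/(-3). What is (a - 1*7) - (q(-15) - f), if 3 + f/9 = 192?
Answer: 5314/3 ≈ 1771.3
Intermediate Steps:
f = 1701 (f = -27 + 9*192 = -27 + 1728 = 1701)
q(r) = -⅓
(a - 1*7) - (q(-15) - f) = (77 - 1*7) - (-⅓ - 1*1701) = (77 - 7) - (-⅓ - 1701) = 70 - 1*(-5104/3) = 70 + 5104/3 = 5314/3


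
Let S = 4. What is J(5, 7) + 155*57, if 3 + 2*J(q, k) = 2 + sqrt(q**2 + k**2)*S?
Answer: 17669/2 + 2*sqrt(74) ≈ 8851.7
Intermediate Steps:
J(q, k) = -1/2 + 2*sqrt(k**2 + q**2) (J(q, k) = -3/2 + (2 + sqrt(q**2 + k**2)*4)/2 = -3/2 + (2 + sqrt(k**2 + q**2)*4)/2 = -3/2 + (2 + 4*sqrt(k**2 + q**2))/2 = -3/2 + (1 + 2*sqrt(k**2 + q**2)) = -1/2 + 2*sqrt(k**2 + q**2))
J(5, 7) + 155*57 = (-1/2 + 2*sqrt(7**2 + 5**2)) + 155*57 = (-1/2 + 2*sqrt(49 + 25)) + 8835 = (-1/2 + 2*sqrt(74)) + 8835 = 17669/2 + 2*sqrt(74)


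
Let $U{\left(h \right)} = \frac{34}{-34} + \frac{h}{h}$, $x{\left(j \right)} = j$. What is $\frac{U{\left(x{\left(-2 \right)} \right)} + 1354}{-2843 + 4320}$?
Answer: $\frac{1354}{1477} \approx 0.91672$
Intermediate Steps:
$U{\left(h \right)} = 0$ ($U{\left(h \right)} = 34 \left(- \frac{1}{34}\right) + 1 = -1 + 1 = 0$)
$\frac{U{\left(x{\left(-2 \right)} \right)} + 1354}{-2843 + 4320} = \frac{0 + 1354}{-2843 + 4320} = \frac{1354}{1477}$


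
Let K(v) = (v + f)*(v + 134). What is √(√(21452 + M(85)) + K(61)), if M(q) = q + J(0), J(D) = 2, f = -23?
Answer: √(7410 + √21539) ≈ 86.930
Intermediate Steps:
K(v) = (-23 + v)*(134 + v) (K(v) = (v - 23)*(v + 134) = (-23 + v)*(134 + v))
M(q) = 2 + q (M(q) = q + 2 = 2 + q)
√(√(21452 + M(85)) + K(61)) = √(√(21452 + (2 + 85)) + (-3082 + 61² + 111*61)) = √(√(21452 + 87) + (-3082 + 3721 + 6771)) = √(√21539 + 7410) = √(7410 + √21539)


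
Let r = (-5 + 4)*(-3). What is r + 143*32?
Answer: 4579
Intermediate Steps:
r = 3 (r = -1*(-3) = 3)
r + 143*32 = 3 + 143*32 = 3 + 4576 = 4579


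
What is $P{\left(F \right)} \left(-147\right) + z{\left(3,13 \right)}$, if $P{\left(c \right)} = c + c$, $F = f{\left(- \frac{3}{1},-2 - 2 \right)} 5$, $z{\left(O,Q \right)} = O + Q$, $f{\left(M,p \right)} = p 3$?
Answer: $17656$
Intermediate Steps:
$f{\left(M,p \right)} = 3 p$
$F = -60$ ($F = 3 \left(-2 - 2\right) 5 = 3 \left(-4\right) 5 = \left(-12\right) 5 = -60$)
$P{\left(c \right)} = 2 c$
$P{\left(F \right)} \left(-147\right) + z{\left(3,13 \right)} = 2 \left(-60\right) \left(-147\right) + \left(3 + 13\right) = \left(-120\right) \left(-147\right) + 16 = 17640 + 16 = 17656$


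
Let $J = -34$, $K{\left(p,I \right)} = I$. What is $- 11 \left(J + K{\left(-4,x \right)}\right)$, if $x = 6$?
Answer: $308$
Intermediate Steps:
$- 11 \left(J + K{\left(-4,x \right)}\right) = - 11 \left(-34 + 6\right) = \left(-11\right) \left(-28\right) = 308$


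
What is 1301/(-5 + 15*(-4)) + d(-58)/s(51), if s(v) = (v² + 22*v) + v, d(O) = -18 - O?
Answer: -2453687/122655 ≈ -20.005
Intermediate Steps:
s(v) = v² + 23*v
1301/(-5 + 15*(-4)) + d(-58)/s(51) = 1301/(-5 + 15*(-4)) + (-18 - 1*(-58))/((51*(23 + 51))) = 1301/(-5 - 60) + (-18 + 58)/((51*74)) = 1301/(-65) + 40/3774 = 1301*(-1/65) + 40*(1/3774) = -1301/65 + 20/1887 = -2453687/122655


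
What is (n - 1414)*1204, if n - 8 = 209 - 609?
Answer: -2174424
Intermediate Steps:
n = -392 (n = 8 + (209 - 609) = 8 - 400 = -392)
(n - 1414)*1204 = (-392 - 1414)*1204 = -1806*1204 = -2174424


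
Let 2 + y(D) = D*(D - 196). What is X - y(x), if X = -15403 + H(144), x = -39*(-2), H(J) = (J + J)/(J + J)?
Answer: -6196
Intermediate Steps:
H(J) = 1 (H(J) = (2*J)/((2*J)) = (2*J)*(1/(2*J)) = 1)
x = 78
y(D) = -2 + D*(-196 + D) (y(D) = -2 + D*(D - 196) = -2 + D*(-196 + D))
X = -15402 (X = -15403 + 1 = -15402)
X - y(x) = -15402 - (-2 + 78**2 - 196*78) = -15402 - (-2 + 6084 - 15288) = -15402 - 1*(-9206) = -15402 + 9206 = -6196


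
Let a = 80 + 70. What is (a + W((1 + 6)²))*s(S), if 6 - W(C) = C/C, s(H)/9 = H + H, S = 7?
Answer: 19530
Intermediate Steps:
a = 150
s(H) = 18*H (s(H) = 9*(H + H) = 9*(2*H) = 18*H)
W(C) = 5 (W(C) = 6 - C/C = 6 - 1*1 = 6 - 1 = 5)
(a + W((1 + 6)²))*s(S) = (150 + 5)*(18*7) = 155*126 = 19530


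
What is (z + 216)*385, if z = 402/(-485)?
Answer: 8035566/97 ≈ 82841.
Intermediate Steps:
z = -402/485 (z = 402*(-1/485) = -402/485 ≈ -0.82887)
(z + 216)*385 = (-402/485 + 216)*385 = (104358/485)*385 = 8035566/97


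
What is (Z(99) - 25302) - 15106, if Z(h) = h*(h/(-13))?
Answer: -535105/13 ≈ -41162.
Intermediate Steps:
Z(h) = -h²/13 (Z(h) = h*(h*(-1/13)) = h*(-h/13) = -h²/13)
(Z(99) - 25302) - 15106 = (-1/13*99² - 25302) - 15106 = (-1/13*9801 - 25302) - 15106 = (-9801/13 - 25302) - 15106 = -338727/13 - 15106 = -535105/13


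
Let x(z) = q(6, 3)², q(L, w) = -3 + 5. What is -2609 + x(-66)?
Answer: -2605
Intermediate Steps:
q(L, w) = 2
x(z) = 4 (x(z) = 2² = 4)
-2609 + x(-66) = -2609 + 4 = -2605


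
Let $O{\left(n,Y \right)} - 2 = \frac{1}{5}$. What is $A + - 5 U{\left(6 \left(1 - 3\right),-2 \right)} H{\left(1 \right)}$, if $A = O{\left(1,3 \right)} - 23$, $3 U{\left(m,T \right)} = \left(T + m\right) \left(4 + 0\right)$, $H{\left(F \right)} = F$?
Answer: $\frac{1088}{15} \approx 72.533$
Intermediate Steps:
$U{\left(m,T \right)} = \frac{4 T}{3} + \frac{4 m}{3}$ ($U{\left(m,T \right)} = \frac{\left(T + m\right) \left(4 + 0\right)}{3} = \frac{\left(T + m\right) 4}{3} = \frac{4 T + 4 m}{3} = \frac{4 T}{3} + \frac{4 m}{3}$)
$O{\left(n,Y \right)} = \frac{11}{5}$ ($O{\left(n,Y \right)} = 2 + \frac{1}{5} = \frac{11}{5}$)
$A = - \frac{104}{5}$ ($A = \frac{11}{5} - 23 = - \frac{104}{5} \approx -20.8$)
$A + - 5 U{\left(6 \left(1 - 3\right),-2 \right)} H{\left(1 \right)} = - \frac{104}{5} + - 5 \left(\frac{4}{3} \left(-2\right) + \frac{4 \cdot 6 \left(1 - 3\right)}{3}\right) 1 = - \frac{104}{5} + - 5 \left(- \frac{8}{3} + \frac{4 \cdot 6 \left(-2\right)}{3}\right) 1 = - \frac{104}{5} + - 5 \left(- \frac{8}{3} + \frac{4}{3} \left(-12\right)\right) 1 = - \frac{104}{5} + - 5 \left(- \frac{8}{3} - 16\right) 1 = - \frac{104}{5} + \left(-5\right) \left(- \frac{56}{3}\right) 1 = - \frac{104}{5} + \frac{280}{3} \cdot 1 = - \frac{104}{5} + \frac{280}{3} = \frac{1088}{15}$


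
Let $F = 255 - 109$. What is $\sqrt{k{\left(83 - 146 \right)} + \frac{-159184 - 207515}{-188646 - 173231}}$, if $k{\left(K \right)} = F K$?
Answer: $\frac{i \sqrt{1204391050926519}}{361877} \approx 95.901 i$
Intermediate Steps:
$F = 146$ ($F = 255 - 109 = 146$)
$k{\left(K \right)} = 146 K$
$\sqrt{k{\left(83 - 146 \right)} + \frac{-159184 - 207515}{-188646 - 173231}} = \sqrt{146 \left(83 - 146\right) + \frac{-159184 - 207515}{-188646 - 173231}} = \sqrt{146 \left(-63\right) - \frac{366699}{-361877}} = \sqrt{-9198 - - \frac{366699}{361877}} = \sqrt{-9198 + \frac{366699}{361877}} = \sqrt{- \frac{3328177947}{361877}} = \frac{i \sqrt{1204391050926519}}{361877}$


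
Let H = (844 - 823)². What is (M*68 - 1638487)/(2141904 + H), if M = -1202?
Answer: -1720223/2142345 ≈ -0.80296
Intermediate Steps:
H = 441 (H = 21² = 441)
(M*68 - 1638487)/(2141904 + H) = (-1202*68 - 1638487)/(2141904 + 441) = (-81736 - 1638487)/2142345 = -1720223*1/2142345 = -1720223/2142345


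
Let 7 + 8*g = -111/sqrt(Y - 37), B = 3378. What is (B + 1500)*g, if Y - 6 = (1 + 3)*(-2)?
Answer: -17073/4 + 90243*I*sqrt(39)/52 ≈ -4268.3 + 10838.0*I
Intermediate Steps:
Y = -2 (Y = 6 + (1 + 3)*(-2) = 6 + 4*(-2) = 6 - 8 = -2)
g = -7/8 + 37*I*sqrt(39)/104 (g = -7/8 + (-111/sqrt(-2 - 37))/8 = -7/8 + (-111*(-I*sqrt(39)/39))/8 = -7/8 + (-(-37)*I*sqrt(39)/13)/8 = -7/8 + (37*I*sqrt(39)/13)/8 = -7/8 + 37*I*sqrt(39)/104 ≈ -0.875 + 2.2218*I)
(B + 1500)*g = (3378 + 1500)*(-7/8 + 37*I*sqrt(39)/104) = 4878*(-7/8 + 37*I*sqrt(39)/104) = -17073/4 + 90243*I*sqrt(39)/52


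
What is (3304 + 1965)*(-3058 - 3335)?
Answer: -33684717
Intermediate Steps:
(3304 + 1965)*(-3058 - 3335) = 5269*(-6393) = -33684717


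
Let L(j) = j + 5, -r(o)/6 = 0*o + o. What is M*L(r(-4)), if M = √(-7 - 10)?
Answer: 29*I*√17 ≈ 119.57*I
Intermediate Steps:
M = I*√17 (M = √(-17) = I*√17 ≈ 4.1231*I)
r(o) = -6*o (r(o) = -6*(0*o + o) = -6*(0 + o) = -6*o)
L(j) = 5 + j
M*L(r(-4)) = (I*√17)*(5 - 6*(-4)) = (I*√17)*(5 + 24) = (I*√17)*29 = 29*I*√17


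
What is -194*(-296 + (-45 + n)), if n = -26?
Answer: 71198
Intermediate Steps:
-194*(-296 + (-45 + n)) = -194*(-296 + (-45 - 26)) = -194*(-296 - 71) = -194*(-367) = 71198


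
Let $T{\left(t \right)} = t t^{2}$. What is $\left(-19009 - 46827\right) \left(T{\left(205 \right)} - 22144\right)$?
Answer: $-565727497116$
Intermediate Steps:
$T{\left(t \right)} = t^{3}$
$\left(-19009 - 46827\right) \left(T{\left(205 \right)} - 22144\right) = \left(-19009 - 46827\right) \left(205^{3} - 22144\right) = - 65836 \left(8615125 - 22144\right) = \left(-65836\right) 8592981 = -565727497116$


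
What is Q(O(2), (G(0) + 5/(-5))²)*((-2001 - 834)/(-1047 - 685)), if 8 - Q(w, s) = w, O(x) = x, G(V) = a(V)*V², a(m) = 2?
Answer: 8505/866 ≈ 9.8210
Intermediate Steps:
G(V) = 2*V²
Q(w, s) = 8 - w
Q(O(2), (G(0) + 5/(-5))²)*((-2001 - 834)/(-1047 - 685)) = (8 - 1*2)*((-2001 - 834)/(-1047 - 685)) = (8 - 2)*(-2835/(-1732)) = 6*(-2835*(-1/1732)) = 6*(2835/1732) = 8505/866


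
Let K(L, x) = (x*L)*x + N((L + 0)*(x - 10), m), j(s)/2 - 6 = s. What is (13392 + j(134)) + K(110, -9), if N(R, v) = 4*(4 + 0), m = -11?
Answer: 22598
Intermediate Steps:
N(R, v) = 16 (N(R, v) = 4*4 = 16)
j(s) = 12 + 2*s
K(L, x) = 16 + L*x**2 (K(L, x) = (x*L)*x + 16 = (L*x)*x + 16 = L*x**2 + 16 = 16 + L*x**2)
(13392 + j(134)) + K(110, -9) = (13392 + (12 + 2*134)) + (16 + 110*(-9)**2) = (13392 + (12 + 268)) + (16 + 110*81) = (13392 + 280) + (16 + 8910) = 13672 + 8926 = 22598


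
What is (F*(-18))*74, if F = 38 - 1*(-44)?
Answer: -109224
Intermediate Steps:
F = 82 (F = 38 + 44 = 82)
(F*(-18))*74 = (82*(-18))*74 = -1476*74 = -109224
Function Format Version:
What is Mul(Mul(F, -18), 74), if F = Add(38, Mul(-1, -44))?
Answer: -109224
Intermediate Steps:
F = 82 (F = Add(38, 44) = 82)
Mul(Mul(F, -18), 74) = Mul(Mul(82, -18), 74) = Mul(-1476, 74) = -109224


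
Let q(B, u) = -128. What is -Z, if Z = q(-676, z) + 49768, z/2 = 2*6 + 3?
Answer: -49640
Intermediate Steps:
z = 30 (z = 2*(2*6 + 3) = 2*(12 + 3) = 2*15 = 30)
Z = 49640 (Z = -128 + 49768 = 49640)
-Z = -1*49640 = -49640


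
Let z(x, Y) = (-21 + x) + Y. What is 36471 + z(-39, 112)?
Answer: 36523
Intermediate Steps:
z(x, Y) = -21 + Y + x
36471 + z(-39, 112) = 36471 + (-21 + 112 - 39) = 36471 + 52 = 36523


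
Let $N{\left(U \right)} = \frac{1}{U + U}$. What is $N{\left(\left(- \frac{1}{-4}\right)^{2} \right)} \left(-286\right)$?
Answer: $-2288$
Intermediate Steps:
$N{\left(U \right)} = \frac{1}{2 U}$
$N{\left(\left(- \frac{1}{-4}\right)^{2} \right)} \left(-286\right) = \frac{1}{2 \left(- \frac{1}{-4}\right)^{2}} \left(-286\right) = \frac{1}{2 \left(\left(-1\right) \left(- \frac{1}{4}\right)\right)^{2}} \left(-286\right) = \frac{1}{2 \left(\frac{1}{4}\right)^{2}} \left(-286\right) = \frac{\frac{1}{\frac{1}{16}}}{2} \left(-286\right) = \frac{1}{2} \cdot 16 \left(-286\right) = 8 \left(-286\right) = -2288$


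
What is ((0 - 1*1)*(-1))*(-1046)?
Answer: -1046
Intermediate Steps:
((0 - 1*1)*(-1))*(-1046) = ((0 - 1)*(-1))*(-1046) = -1*(-1)*(-1046) = 1*(-1046) = -1046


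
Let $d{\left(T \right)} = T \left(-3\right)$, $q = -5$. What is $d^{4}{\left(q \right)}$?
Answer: $50625$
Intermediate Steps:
$d{\left(T \right)} = - 3 T$
$d^{4}{\left(q \right)} = \left(\left(-3\right) \left(-5\right)\right)^{4} = 15^{4} = 50625$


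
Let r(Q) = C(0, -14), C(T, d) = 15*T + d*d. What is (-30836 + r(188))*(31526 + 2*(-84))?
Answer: -960809120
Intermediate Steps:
C(T, d) = d² + 15*T (C(T, d) = 15*T + d² = d² + 15*T)
r(Q) = 196 (r(Q) = (-14)² + 15*0 = 196 + 0 = 196)
(-30836 + r(188))*(31526 + 2*(-84)) = (-30836 + 196)*(31526 + 2*(-84)) = -30640*(31526 - 168) = -30640*31358 = -960809120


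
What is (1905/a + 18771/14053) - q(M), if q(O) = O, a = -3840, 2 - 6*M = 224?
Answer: 136130661/3597568 ≈ 37.840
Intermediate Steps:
M = -37 (M = 1/3 - 1/6*224 = 1/3 - 112/3 = -37)
(1905/a + 18771/14053) - q(M) = (1905/(-3840) + 18771/14053) - 1*(-37) = (1905*(-1/3840) + 18771*(1/14053)) + 37 = (-127/256 + 18771/14053) + 37 = 3020645/3597568 + 37 = 136130661/3597568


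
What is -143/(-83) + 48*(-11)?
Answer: -43681/83 ≈ -526.28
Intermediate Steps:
-143/(-83) + 48*(-11) = -143*(-1/83) - 528 = 143/83 - 528 = -43681/83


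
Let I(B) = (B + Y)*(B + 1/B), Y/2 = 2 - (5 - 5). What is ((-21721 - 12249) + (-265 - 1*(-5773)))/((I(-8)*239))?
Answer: -56924/15535 ≈ -3.6642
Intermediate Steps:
Y = 4 (Y = 2*(2 - (5 - 5)) = 2*(2 - 1*0) = 2*(2 + 0) = 2*2 = 4)
I(B) = (4 + B)*(B + 1/B) (I(B) = (B + 4)*(B + 1/B) = (4 + B)*(B + 1/B))
((-21721 - 12249) + (-265 - 1*(-5773)))/((I(-8)*239)) = ((-21721 - 12249) + (-265 - 1*(-5773)))/(((1 + (-8)² + 4*(-8) + 4/(-8))*239)) = (-33970 + (-265 + 5773))/(((1 + 64 - 32 + 4*(-⅛))*239)) = (-33970 + 5508)/(((1 + 64 - 32 - ½)*239)) = -28462/((65/2)*239) = -28462/15535/2 = -28462*2/15535 = -56924/15535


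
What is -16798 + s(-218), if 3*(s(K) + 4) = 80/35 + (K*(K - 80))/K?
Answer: -118304/7 ≈ -16901.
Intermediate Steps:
s(K) = -628/21 + K/3 (s(K) = -4 + (80/35 + (K*(K - 80))/K)/3 = -4 + (80*(1/35) + (K*(-80 + K))/K)/3 = -4 + (16/7 + (-80 + K))/3 = -4 + (-544/7 + K)/3 = -4 + (-544/21 + K/3) = -628/21 + K/3)
-16798 + s(-218) = -16798 + (-628/21 + (⅓)*(-218)) = -16798 + (-628/21 - 218/3) = -16798 - 718/7 = -118304/7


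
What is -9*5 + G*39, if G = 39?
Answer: 1476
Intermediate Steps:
-9*5 + G*39 = -9*5 + 39*39 = -45 + 1521 = 1476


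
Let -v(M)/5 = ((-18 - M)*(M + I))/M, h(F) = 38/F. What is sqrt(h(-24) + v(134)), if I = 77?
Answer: sqrt(193138287)/402 ≈ 34.571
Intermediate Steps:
v(M) = -5*(-18 - M)*(77 + M)/M (v(M) = -5*(-18 - M)*(M + 77)/M = -5*(-18 - M)*(77 + M)/M)
sqrt(h(-24) + v(134)) = sqrt(38/(-24) + (475 + 5*134 + 6930/134)) = sqrt(38*(-1/24) + (475 + 670 + 6930*(1/134))) = sqrt(-19/12 + (475 + 670 + 3465/67)) = sqrt(-19/12 + 80180/67) = sqrt(960887/804) = sqrt(193138287)/402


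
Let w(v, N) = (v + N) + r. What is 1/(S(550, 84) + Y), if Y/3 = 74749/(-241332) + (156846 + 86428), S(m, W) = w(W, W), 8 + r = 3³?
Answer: 4732/3454398191 ≈ 1.3698e-6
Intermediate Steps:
r = 19 (r = -8 + 3³ = -8 + 27 = 19)
w(v, N) = 19 + N + v (w(v, N) = (v + N) + 19 = (N + v) + 19 = 19 + N + v)
S(m, W) = 19 + 2*W (S(m, W) = 19 + W + W = 19 + 2*W)
Y = 3453513307/4732 (Y = 3*(74749/(-241332) + (156846 + 86428)) = 3*(74749*(-1/241332) + 243274) = 3*(-4397/14196 + 243274) = 3*(3453513307/14196) = 3453513307/4732 ≈ 7.2982e+5)
1/(S(550, 84) + Y) = 1/((19 + 2*84) + 3453513307/4732) = 1/((19 + 168) + 3453513307/4732) = 1/(187 + 3453513307/4732) = 1/(3454398191/4732) = 4732/3454398191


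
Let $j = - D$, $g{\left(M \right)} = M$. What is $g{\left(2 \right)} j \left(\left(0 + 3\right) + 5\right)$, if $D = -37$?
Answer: $592$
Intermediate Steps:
$j = 37$ ($j = \left(-1\right) \left(-37\right) = 37$)
$g{\left(2 \right)} j \left(\left(0 + 3\right) + 5\right) = 2 \cdot 37 \left(\left(0 + 3\right) + 5\right) = 74 \left(3 + 5\right) = 74 \cdot 8 = 592$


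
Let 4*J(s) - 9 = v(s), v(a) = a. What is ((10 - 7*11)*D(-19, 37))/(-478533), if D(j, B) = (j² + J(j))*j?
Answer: -304247/319022 ≈ -0.95369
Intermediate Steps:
J(s) = 9/4 + s/4
D(j, B) = j*(9/4 + j² + j/4) (D(j, B) = (j² + (9/4 + j/4))*j = (9/4 + j² + j/4)*j = j*(9/4 + j² + j/4))
((10 - 7*11)*D(-19, 37))/(-478533) = ((10 - 7*11)*((¼)*(-19)*(9 - 19 + 4*(-19)²)))/(-478533) = ((10 - 77)*((¼)*(-19)*(9 - 19 + 4*361)))*(-1/478533) = -67*(-19)*(9 - 19 + 1444)/4*(-1/478533) = -67*(-19)*1434/4*(-1/478533) = -67*(-13623/2)*(-1/478533) = (912741/2)*(-1/478533) = -304247/319022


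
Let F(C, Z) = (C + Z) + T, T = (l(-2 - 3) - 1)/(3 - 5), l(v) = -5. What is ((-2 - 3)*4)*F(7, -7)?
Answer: -60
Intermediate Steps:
T = 3 (T = (-5 - 1)/(3 - 5) = -6/(-2) = -6*(-1/2) = 3)
F(C, Z) = 3 + C + Z (F(C, Z) = (C + Z) + 3 = 3 + C + Z)
((-2 - 3)*4)*F(7, -7) = ((-2 - 3)*4)*(3 + 7 - 7) = -5*4*3 = -20*3 = -60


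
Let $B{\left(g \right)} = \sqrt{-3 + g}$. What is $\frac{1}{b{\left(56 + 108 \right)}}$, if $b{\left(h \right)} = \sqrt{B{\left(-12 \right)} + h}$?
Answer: $\frac{1}{\sqrt{164 + i \sqrt{15}}} \approx 0.078071 - 0.0009217 i$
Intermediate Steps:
$b{\left(h \right)} = \sqrt{h + i \sqrt{15}}$ ($b{\left(h \right)} = \sqrt{\sqrt{-3 - 12} + h} = \sqrt{\sqrt{-15} + h} = \sqrt{i \sqrt{15} + h} = \sqrt{h + i \sqrt{15}}$)
$\frac{1}{b{\left(56 + 108 \right)}} = \frac{1}{\sqrt{\left(56 + 108\right) + i \sqrt{15}}} = \frac{1}{\sqrt{164 + i \sqrt{15}}}$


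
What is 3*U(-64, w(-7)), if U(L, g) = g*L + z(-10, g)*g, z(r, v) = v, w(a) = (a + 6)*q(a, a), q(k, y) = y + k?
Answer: -2100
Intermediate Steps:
q(k, y) = k + y
w(a) = 2*a*(6 + a) (w(a) = (a + 6)*(a + a) = (6 + a)*(2*a) = 2*a*(6 + a))
U(L, g) = g² + L*g (U(L, g) = g*L + g*g = L*g + g² = g² + L*g)
3*U(-64, w(-7)) = 3*((2*(-7)*(6 - 7))*(-64 + 2*(-7)*(6 - 7))) = 3*((2*(-7)*(-1))*(-64 + 2*(-7)*(-1))) = 3*(14*(-64 + 14)) = 3*(14*(-50)) = 3*(-700) = -2100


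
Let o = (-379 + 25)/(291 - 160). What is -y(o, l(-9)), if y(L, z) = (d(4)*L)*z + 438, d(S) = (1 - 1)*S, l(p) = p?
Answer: -438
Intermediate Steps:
d(S) = 0 (d(S) = 0*S = 0)
o = -354/131 ≈ -2.7023
y(L, z) = 438 (y(L, z) = (0*L)*z + 438 = 0*z + 438 = 0 + 438 = 438)
-y(o, l(-9)) = -1*438 = -438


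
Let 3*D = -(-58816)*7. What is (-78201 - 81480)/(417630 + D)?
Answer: -479043/1664602 ≈ -0.28778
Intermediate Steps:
D = 411712/3 (D = (-(-58816)*7)/3 = (-14704*(-28))/3 = (1/3)*411712 = 411712/3 ≈ 1.3724e+5)
(-78201 - 81480)/(417630 + D) = (-78201 - 81480)/(417630 + 411712/3) = -159681/1664602/3 = -159681*3/1664602 = -479043/1664602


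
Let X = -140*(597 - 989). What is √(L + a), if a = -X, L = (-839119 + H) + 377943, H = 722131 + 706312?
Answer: √912387 ≈ 955.19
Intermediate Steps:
H = 1428443
L = 967267 (L = (-839119 + 1428443) + 377943 = 589324 + 377943 = 967267)
X = 54880 (X = -140*(-392) = 54880)
a = -54880 (a = -1*54880 = -54880)
√(L + a) = √(967267 - 54880) = √912387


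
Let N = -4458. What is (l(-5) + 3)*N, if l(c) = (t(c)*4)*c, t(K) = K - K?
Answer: -13374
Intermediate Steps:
t(K) = 0
l(c) = 0 (l(c) = (0*4)*c = 0*c = 0)
(l(-5) + 3)*N = (0 + 3)*(-4458) = 3*(-4458) = -13374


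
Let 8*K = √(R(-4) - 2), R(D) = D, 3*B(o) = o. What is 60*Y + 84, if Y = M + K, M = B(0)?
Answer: 84 + 15*I*√6/2 ≈ 84.0 + 18.371*I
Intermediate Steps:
B(o) = o/3
M = 0 (M = (⅓)*0 = 0)
K = I*√6/8 (K = √(-4 - 2)/8 = √(-6)/8 = (I*√6)/8 = I*√6/8 ≈ 0.30619*I)
Y = I*√6/8 (Y = 0 + I*√6/8 = I*√6/8 ≈ 0.30619*I)
60*Y + 84 = 60*(I*√6/8) + 84 = 15*I*√6/2 + 84 = 84 + 15*I*√6/2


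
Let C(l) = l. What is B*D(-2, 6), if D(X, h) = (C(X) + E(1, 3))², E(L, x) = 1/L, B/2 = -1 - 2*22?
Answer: -90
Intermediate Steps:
B = -90 (B = 2*(-1 - 2*22) = 2*(-1 - 44) = 2*(-45) = -90)
E(L, x) = 1/L
D(X, h) = (1 + X)² (D(X, h) = (X + 1/1)² = (X + 1)² = (1 + X)²)
B*D(-2, 6) = -90*(1 - 2)² = -90*(-1)² = -90*1 = -90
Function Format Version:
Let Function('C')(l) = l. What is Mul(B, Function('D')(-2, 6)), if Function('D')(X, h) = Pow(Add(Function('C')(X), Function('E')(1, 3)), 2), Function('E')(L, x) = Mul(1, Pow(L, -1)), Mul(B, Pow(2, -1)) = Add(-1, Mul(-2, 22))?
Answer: -90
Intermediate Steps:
B = -90 (B = Mul(2, Add(-1, Mul(-2, 22))) = Mul(2, Add(-1, -44)) = Mul(2, -45) = -90)
Function('E')(L, x) = Pow(L, -1)
Function('D')(X, h) = Pow(Add(1, X), 2) (Function('D')(X, h) = Pow(Add(X, Pow(1, -1)), 2) = Pow(Add(X, 1), 2) = Pow(Add(1, X), 2))
Mul(B, Function('D')(-2, 6)) = Mul(-90, Pow(Add(1, -2), 2)) = Mul(-90, Pow(-1, 2)) = Mul(-90, 1) = -90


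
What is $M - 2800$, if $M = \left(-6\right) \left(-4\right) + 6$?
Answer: $-2770$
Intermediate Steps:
$M = 30$ ($M = 24 + 6 = 30$)
$M - 2800 = 30 - 2800 = -2770$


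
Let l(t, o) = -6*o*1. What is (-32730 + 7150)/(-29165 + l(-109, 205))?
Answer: 5116/6079 ≈ 0.84159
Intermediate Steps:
l(t, o) = -6*o
(-32730 + 7150)/(-29165 + l(-109, 205)) = (-32730 + 7150)/(-29165 - 6*205) = -25580/(-29165 - 1230) = -25580/(-30395) = -25580*(-1/30395) = 5116/6079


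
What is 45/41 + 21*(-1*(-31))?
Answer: 26736/41 ≈ 652.10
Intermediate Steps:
45/41 + 21*(-1*(-31)) = 45*(1/41) + 21*31 = 45/41 + 651 = 26736/41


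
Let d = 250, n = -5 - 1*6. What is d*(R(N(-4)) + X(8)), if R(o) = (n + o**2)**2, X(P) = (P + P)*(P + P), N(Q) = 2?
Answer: 76250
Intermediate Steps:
n = -11 (n = -5 - 6 = -11)
X(P) = 4*P**2 (X(P) = (2*P)*(2*P) = 4*P**2)
R(o) = (-11 + o**2)**2
d*(R(N(-4)) + X(8)) = 250*((-11 + 2**2)**2 + 4*8**2) = 250*((-11 + 4)**2 + 4*64) = 250*((-7)**2 + 256) = 250*(49 + 256) = 250*305 = 76250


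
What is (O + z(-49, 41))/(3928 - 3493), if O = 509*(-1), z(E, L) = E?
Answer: -186/145 ≈ -1.2828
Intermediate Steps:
O = -509
(O + z(-49, 41))/(3928 - 3493) = (-509 - 49)/(3928 - 3493) = -558/435 = -558*1/435 = -186/145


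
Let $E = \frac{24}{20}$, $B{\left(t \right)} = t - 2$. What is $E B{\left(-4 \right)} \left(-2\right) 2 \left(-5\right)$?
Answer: $-144$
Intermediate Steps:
$B{\left(t \right)} = -2 + t$
$E = \frac{6}{5}$ ($E = 24 \cdot \frac{1}{20} = \frac{6}{5} \approx 1.2$)
$E B{\left(-4 \right)} \left(-2\right) 2 \left(-5\right) = \frac{6 \left(-2 - 4\right)}{5} \left(-2\right) 2 \left(-5\right) = \frac{6}{5} \left(-6\right) \left(\left(-4\right) \left(-5\right)\right) = \left(- \frac{36}{5}\right) 20 = -144$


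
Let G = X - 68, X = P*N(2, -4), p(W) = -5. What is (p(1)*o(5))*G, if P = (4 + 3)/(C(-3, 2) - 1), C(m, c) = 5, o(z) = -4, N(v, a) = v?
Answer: -1290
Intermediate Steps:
P = 7/4 (P = (4 + 3)/(5 - 1) = 7/4 ≈ 1.7500)
X = 7/2 (X = (7/4)*2 = 7/2 ≈ 3.5000)
G = -129/2 (G = 7/2 - 68 = -129/2 ≈ -64.500)
(p(1)*o(5))*G = -5*(-4)*(-129/2) = 20*(-129/2) = -1290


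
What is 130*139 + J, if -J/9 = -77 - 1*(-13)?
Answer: 18646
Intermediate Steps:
J = 576 (J = -9*(-77 - 1*(-13)) = -9*(-77 + 13) = -9*(-64) = 576)
130*139 + J = 130*139 + 576 = 18070 + 576 = 18646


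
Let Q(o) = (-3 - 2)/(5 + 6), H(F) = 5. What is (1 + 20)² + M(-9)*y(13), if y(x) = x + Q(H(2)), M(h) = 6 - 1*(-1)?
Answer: 5817/11 ≈ 528.82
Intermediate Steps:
Q(o) = -5/11
M(h) = 7 (M(h) = 6 + 1 = 7)
y(x) = -5/11 + x (y(x) = x - 5/11 = -5/11 + x)
(1 + 20)² + M(-9)*y(13) = (1 + 20)² + 7*(-5/11 + 13) = 21² + 7*(138/11) = 441 + 966/11 = 5817/11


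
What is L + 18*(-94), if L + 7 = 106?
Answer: -1593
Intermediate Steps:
L = 99 (L = -7 + 106 = 99)
L + 18*(-94) = 99 + 18*(-94) = 99 - 1692 = -1593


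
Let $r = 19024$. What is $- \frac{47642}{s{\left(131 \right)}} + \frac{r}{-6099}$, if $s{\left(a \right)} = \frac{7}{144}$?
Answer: $- \frac{5977429360}{6099} \approx -9.8007 \cdot 10^{5}$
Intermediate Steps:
$s{\left(a \right)} = \frac{7}{144}$ ($s{\left(a \right)} = 7 \cdot \frac{1}{144} = \frac{7}{144}$)
$- \frac{47642}{s{\left(131 \right)}} + \frac{r}{-6099} = - \frac{47642}{\frac{7}{144}} + \frac{19024}{-6099} = \left(-47642\right) \frac{144}{7} + 19024 \left(- \frac{1}{6099}\right) = -980064 - \frac{19024}{6099} = - \frac{5977429360}{6099}$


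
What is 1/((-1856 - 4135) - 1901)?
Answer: -1/7892 ≈ -0.00012671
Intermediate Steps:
1/((-1856 - 4135) - 1901) = 1/(-5991 - 1901) = 1/(-7892) = -1/7892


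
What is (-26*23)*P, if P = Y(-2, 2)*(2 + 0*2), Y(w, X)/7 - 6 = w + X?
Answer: -50232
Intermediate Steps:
Y(w, X) = 42 + 7*X + 7*w (Y(w, X) = 42 + 7*(w + X) = 42 + 7*(X + w) = 42 + (7*X + 7*w) = 42 + 7*X + 7*w)
P = 84 (P = (42 + 7*2 + 7*(-2))*(2 + 0*2) = (42 + 14 - 14)*(2 + 0) = 42*2 = 84)
(-26*23)*P = -26*23*84 = -598*84 = -50232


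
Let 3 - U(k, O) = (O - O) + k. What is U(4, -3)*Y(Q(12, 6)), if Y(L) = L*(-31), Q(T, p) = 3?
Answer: 93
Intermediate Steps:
U(k, O) = 3 - k (U(k, O) = 3 - ((O - O) + k) = 3 - (0 + k) = 3 - k)
Y(L) = -31*L
U(4, -3)*Y(Q(12, 6)) = (3 - 1*4)*(-31*3) = (3 - 4)*(-93) = -1*(-93) = 93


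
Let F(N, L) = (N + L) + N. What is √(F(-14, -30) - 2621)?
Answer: I*√2679 ≈ 51.759*I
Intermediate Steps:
F(N, L) = L + 2*N (F(N, L) = (L + N) + N = L + 2*N)
√(F(-14, -30) - 2621) = √((-30 + 2*(-14)) - 2621) = √((-30 - 28) - 2621) = √(-58 - 2621) = √(-2679) = I*√2679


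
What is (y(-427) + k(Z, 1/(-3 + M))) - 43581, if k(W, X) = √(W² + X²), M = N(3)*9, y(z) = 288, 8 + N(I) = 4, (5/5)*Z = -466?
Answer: -43293 + √330294277/39 ≈ -42827.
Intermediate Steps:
Z = -466
N(I) = -4 (N(I) = -8 + 4 = -4)
M = -36 (M = -4*9 = -36)
(y(-427) + k(Z, 1/(-3 + M))) - 43581 = (288 + √((-466)² + (1/(-3 - 36))²)) - 43581 = (288 + √(217156 + (1/(-39))²)) - 43581 = (288 + √(217156 + (-1/39)²)) - 43581 = (288 + √(217156 + 1/1521)) - 43581 = (288 + √(330294277/1521)) - 43581 = (288 + √330294277/39) - 43581 = -43293 + √330294277/39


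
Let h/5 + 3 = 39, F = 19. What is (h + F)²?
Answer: 39601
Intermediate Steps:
h = 180 (h = -15 + 5*39 = -15 + 195 = 180)
(h + F)² = (180 + 19)² = 199² = 39601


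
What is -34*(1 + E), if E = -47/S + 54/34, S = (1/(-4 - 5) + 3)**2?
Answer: 34975/338 ≈ 103.48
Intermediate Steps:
S = 676/81 (S = (1/(-9) + 3)**2 = (-1/9 + 3)**2 = (26/9)**2 = 676/81 ≈ 8.3457)
E = -46467/11492 (E = -47/676/81 + 54/34 = -47*81/676 + 54*(1/34) = -3807/676 + 27/17 = -46467/11492 ≈ -4.0434)
-34*(1 + E) = -34*(1 - 46467/11492) = -34*(-34975/11492) = 34975/338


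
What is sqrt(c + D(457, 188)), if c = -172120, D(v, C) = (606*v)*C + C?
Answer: 2*sqrt(12973291) ≈ 7203.7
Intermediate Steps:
D(v, C) = C + 606*C*v (D(v, C) = 606*C*v + C = C + 606*C*v)
sqrt(c + D(457, 188)) = sqrt(-172120 + 188*(1 + 606*457)) = sqrt(-172120 + 188*(1 + 276942)) = sqrt(-172120 + 188*276943) = sqrt(-172120 + 52065284) = sqrt(51893164) = 2*sqrt(12973291)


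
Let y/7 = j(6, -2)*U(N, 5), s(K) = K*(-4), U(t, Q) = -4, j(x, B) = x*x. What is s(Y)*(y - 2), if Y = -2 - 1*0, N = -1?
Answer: -8080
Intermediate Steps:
j(x, B) = x²
Y = -2 (Y = -2 + 0 = -2)
s(K) = -4*K
y = -1008 (y = 7*(6²*(-4)) = 7*(36*(-4)) = 7*(-144) = -1008)
s(Y)*(y - 2) = (-4*(-2))*(-1008 - 2) = 8*(-1010) = -8080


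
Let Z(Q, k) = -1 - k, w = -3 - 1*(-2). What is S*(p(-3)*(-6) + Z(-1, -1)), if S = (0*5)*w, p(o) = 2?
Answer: 0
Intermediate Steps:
w = -1 (w = -3 + 2 = -1)
S = 0 (S = (0*5)*(-1) = 0*(-1) = 0)
S*(p(-3)*(-6) + Z(-1, -1)) = 0*(2*(-6) + (-1 - 1*(-1))) = 0*(-12 + (-1 + 1)) = 0*(-12 + 0) = 0*(-12) = 0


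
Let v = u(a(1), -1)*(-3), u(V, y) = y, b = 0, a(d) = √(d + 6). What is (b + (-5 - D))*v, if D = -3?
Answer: -6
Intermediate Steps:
a(d) = √(6 + d)
v = 3 (v = -1*(-3) = 3)
(b + (-5 - D))*v = (0 + (-5 - 1*(-3)))*3 = (0 + (-5 + 3))*3 = (0 - 2)*3 = -2*3 = -6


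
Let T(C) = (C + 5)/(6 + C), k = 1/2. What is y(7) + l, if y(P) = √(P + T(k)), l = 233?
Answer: 233 + √1326/13 ≈ 235.80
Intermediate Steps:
k = ½ ≈ 0.50000
T(C) = (5 + C)/(6 + C)
y(P) = √(11/13 + P) (y(P) = √(P + (5 + ½)/(6 + ½)) = √(P + (11/2)/(13/2)) = √(P + (2/13)*(11/2)) = √(P + 11/13) = √(11/13 + P))
y(7) + l = √(143 + 169*7)/13 + 233 = √(143 + 1183)/13 + 233 = √1326/13 + 233 = 233 + √1326/13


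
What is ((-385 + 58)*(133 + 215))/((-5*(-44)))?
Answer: -28449/55 ≈ -517.25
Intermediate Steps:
((-385 + 58)*(133 + 215))/((-5*(-44))) = -327*348/220 = -113796*1/220 = -28449/55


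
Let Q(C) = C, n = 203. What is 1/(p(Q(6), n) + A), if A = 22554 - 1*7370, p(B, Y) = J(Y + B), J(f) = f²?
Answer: 1/58865 ≈ 1.6988e-5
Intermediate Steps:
p(B, Y) = (B + Y)² (p(B, Y) = (Y + B)² = (B + Y)²)
A = 15184 (A = 22554 - 7370 = 15184)
1/(p(Q(6), n) + A) = 1/((6 + 203)² + 15184) = 1/(209² + 15184) = 1/(43681 + 15184) = 1/58865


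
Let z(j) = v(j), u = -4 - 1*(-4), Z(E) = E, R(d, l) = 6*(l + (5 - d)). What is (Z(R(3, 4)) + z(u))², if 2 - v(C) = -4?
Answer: 1764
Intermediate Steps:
v(C) = 6 (v(C) = 2 - 1*(-4) = 2 + 4 = 6)
R(d, l) = 30 - 6*d + 6*l (R(d, l) = 6*(5 + l - d) = 30 - 6*d + 6*l)
u = 0 (u = -4 + 4 = 0)
z(j) = 6
(Z(R(3, 4)) + z(u))² = ((30 - 6*3 + 6*4) + 6)² = ((30 - 18 + 24) + 6)² = (36 + 6)² = 42² = 1764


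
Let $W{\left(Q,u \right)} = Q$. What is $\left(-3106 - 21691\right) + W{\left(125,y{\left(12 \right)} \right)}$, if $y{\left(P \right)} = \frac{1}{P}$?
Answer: $-24672$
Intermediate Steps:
$\left(-3106 - 21691\right) + W{\left(125,y{\left(12 \right)} \right)} = \left(-3106 - 21691\right) + 125 = -24797 + 125 = -24672$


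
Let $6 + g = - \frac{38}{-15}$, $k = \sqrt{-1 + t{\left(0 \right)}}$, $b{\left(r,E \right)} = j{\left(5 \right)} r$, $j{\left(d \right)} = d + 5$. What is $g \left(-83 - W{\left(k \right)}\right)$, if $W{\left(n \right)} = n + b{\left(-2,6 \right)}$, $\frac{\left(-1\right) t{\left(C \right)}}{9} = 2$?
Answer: $\frac{1092}{5} + \frac{52 i \sqrt{19}}{15} \approx 218.4 + 15.111 i$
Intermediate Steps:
$j{\left(d \right)} = 5 + d$
$t{\left(C \right)} = -18$ ($t{\left(C \right)} = \left(-9\right) 2 = -18$)
$b{\left(r,E \right)} = 10 r$ ($b{\left(r,E \right)} = \left(5 + 5\right) r = 10 r$)
$k = i \sqrt{19}$ ($k = \sqrt{-1 - 18} = \sqrt{-19} = i \sqrt{19} \approx 4.3589 i$)
$W{\left(n \right)} = -20 + n$ ($W{\left(n \right)} = n + 10 \left(-2\right) = n - 20 = -20 + n$)
$g = - \frac{52}{15}$ ($g = -6 - \frac{38}{-15} = -6 - - \frac{38}{15} = -6 + \frac{38}{15} = - \frac{52}{15} \approx -3.4667$)
$g \left(-83 - W{\left(k \right)}\right) = - \frac{52 \left(-83 - \left(-20 + i \sqrt{19}\right)\right)}{15} = - \frac{52 \left(-83 + \left(20 - i \sqrt{19}\right)\right)}{15} = - \frac{52 \left(-63 - i \sqrt{19}\right)}{15} = \frac{1092}{5} + \frac{52 i \sqrt{19}}{15}$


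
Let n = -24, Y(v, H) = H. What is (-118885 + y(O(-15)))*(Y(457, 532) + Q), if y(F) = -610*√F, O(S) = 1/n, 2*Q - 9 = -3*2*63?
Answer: -82625075/2 - 211975*I*√6/12 ≈ -4.1313e+7 - 43269.0*I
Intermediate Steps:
Q = -369/2 (Q = 9/2 + (-3*2*63)/2 = 9/2 + (-6*63)/2 = 9/2 + (½)*(-378) = 9/2 - 189 = -369/2 ≈ -184.50)
O(S) = -1/24 (O(S) = 1/(-24) = -1/24)
(-118885 + y(O(-15)))*(Y(457, 532) + Q) = (-118885 - 305*I*√6/6)*(532 - 369/2) = (-118885 - 305*I*√6/6)*(695/2) = -82625075/2 - 211975*I*√6/12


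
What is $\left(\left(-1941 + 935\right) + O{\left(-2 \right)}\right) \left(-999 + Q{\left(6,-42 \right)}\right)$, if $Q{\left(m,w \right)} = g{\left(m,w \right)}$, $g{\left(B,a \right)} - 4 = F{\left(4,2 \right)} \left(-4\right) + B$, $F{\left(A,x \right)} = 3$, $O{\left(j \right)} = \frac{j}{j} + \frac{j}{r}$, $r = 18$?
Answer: $\frac{9055046}{9} \approx 1.0061 \cdot 10^{6}$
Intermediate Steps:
$O{\left(j \right)} = 1 + \frac{j}{18}$ ($O{\left(j \right)} = \frac{j}{j} + \frac{j}{18} = 1 + j \frac{1}{18} = 1 + \frac{j}{18}$)
$g{\left(B,a \right)} = -8 + B$ ($g{\left(B,a \right)} = 4 + \left(3 \left(-4\right) + B\right) = 4 + \left(-12 + B\right) = -8 + B$)
$Q{\left(m,w \right)} = -8 + m$
$\left(\left(-1941 + 935\right) + O{\left(-2 \right)}\right) \left(-999 + Q{\left(6,-42 \right)}\right) = \left(\left(-1941 + 935\right) + \left(1 + \frac{1}{18} \left(-2\right)\right)\right) \left(-999 + \left(-8 + 6\right)\right) = \left(-1006 + \left(1 - \frac{1}{9}\right)\right) \left(-999 - 2\right) = \left(-1006 + \frac{8}{9}\right) \left(-1001\right) = \left(- \frac{9046}{9}\right) \left(-1001\right) = \frac{9055046}{9}$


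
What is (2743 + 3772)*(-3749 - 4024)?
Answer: -50641095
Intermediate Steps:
(2743 + 3772)*(-3749 - 4024) = 6515*(-7773) = -50641095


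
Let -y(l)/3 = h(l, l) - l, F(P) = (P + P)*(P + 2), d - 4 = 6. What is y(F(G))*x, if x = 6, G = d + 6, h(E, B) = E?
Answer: 0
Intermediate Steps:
d = 10 (d = 4 + 6 = 10)
G = 16 (G = 10 + 6 = 16)
F(P) = 2*P*(2 + P) (F(P) = (2*P)*(2 + P) = 2*P*(2 + P))
y(l) = 0 (y(l) = -3*(l - l) = -3*0 = 0)
y(F(G))*x = 0*6 = 0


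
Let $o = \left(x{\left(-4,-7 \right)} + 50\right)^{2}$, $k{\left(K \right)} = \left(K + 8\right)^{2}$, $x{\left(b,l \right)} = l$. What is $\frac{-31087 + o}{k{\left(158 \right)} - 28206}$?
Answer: $\frac{14619}{325} \approx 44.982$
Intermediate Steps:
$k{\left(K \right)} = \left(8 + K\right)^{2}$
$o = 1849$ ($o = \left(-7 + 50\right)^{2} = 43^{2} = 1849$)
$\frac{-31087 + o}{k{\left(158 \right)} - 28206} = \frac{-31087 + 1849}{\left(8 + 158\right)^{2} - 28206} = - \frac{29238}{166^{2} - 28206} = - \frac{29238}{27556 - 28206} = - \frac{29238}{-650} = \left(-29238\right) \left(- \frac{1}{650}\right) = \frac{14619}{325}$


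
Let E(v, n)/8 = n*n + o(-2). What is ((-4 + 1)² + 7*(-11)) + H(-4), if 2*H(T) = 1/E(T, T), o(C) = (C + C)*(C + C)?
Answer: -34815/512 ≈ -67.998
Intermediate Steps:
o(C) = 4*C² (o(C) = (2*C)*(2*C) = 4*C²)
E(v, n) = 128 + 8*n² (E(v, n) = 8*(n*n + 4*(-2)²) = 8*(n² + 4*4) = 8*(n² + 16) = 8*(16 + n²) = 128 + 8*n²)
H(T) = 1/(2*(128 + 8*T²))
((-4 + 1)² + 7*(-11)) + H(-4) = ((-4 + 1)² + 7*(-11)) + 1/(16*(16 + (-4)²)) = ((-3)² - 77) + 1/(16*(16 + 16)) = (9 - 77) + (1/16)/32 = -68 + (1/16)*(1/32) = -68 + 1/512 = -34815/512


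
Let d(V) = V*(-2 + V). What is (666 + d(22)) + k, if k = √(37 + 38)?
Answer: 1106 + 5*√3 ≈ 1114.7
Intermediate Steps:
k = 5*√3 (k = √75 = 5*√3 ≈ 8.6602)
(666 + d(22)) + k = (666 + 22*(-2 + 22)) + 5*√3 = (666 + 22*20) + 5*√3 = (666 + 440) + 5*√3 = 1106 + 5*√3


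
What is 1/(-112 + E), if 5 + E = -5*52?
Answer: -1/377 ≈ -0.0026525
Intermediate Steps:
E = -265 (E = -5 - 5*52 = -5 - 260 = -265)
1/(-112 + E) = 1/(-112 - 265) = 1/(-377) = -1/377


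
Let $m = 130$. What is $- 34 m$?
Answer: $-4420$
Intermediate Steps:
$- 34 m = \left(-34\right) 130 = -4420$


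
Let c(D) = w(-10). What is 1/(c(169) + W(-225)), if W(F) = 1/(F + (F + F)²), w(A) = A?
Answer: -202275/2022749 ≈ -0.10000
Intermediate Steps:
c(D) = -10
W(F) = 1/(F + 4*F²) (W(F) = 1/(F + (2*F)²) = 1/(F + 4*F²))
1/(c(169) + W(-225)) = 1/(-10 + 1/((-225)*(1 + 4*(-225)))) = 1/(-10 - 1/(225*(1 - 900))) = 1/(-10 - 1/225/(-899)) = 1/(-10 - 1/225*(-1/899)) = 1/(-10 + 1/202275) = 1/(-2022749/202275) = -202275/2022749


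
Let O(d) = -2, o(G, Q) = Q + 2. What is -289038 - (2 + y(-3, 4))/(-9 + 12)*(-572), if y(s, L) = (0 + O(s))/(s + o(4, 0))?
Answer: -864826/3 ≈ -2.8828e+5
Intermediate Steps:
o(G, Q) = 2 + Q
y(s, L) = -2/(2 + s) (y(s, L) = (0 - 2)/(s + (2 + 0)) = -2/(s + 2) = -2/(2 + s))
-289038 - (2 + y(-3, 4))/(-9 + 12)*(-572) = -289038 - (2 - 2/(2 - 3))/(-9 + 12)*(-572) = -289038 - (2 - 2/(-1))/3*(-572) = -289038 - (2 - 2*(-1))*(1/3)*(-572) = -289038 - (2 + 2)*(1/3)*(-572) = -289038 - 4*(1/3)*(-572) = -289038 - 4*(-572)/3 = -289038 - 1*(-2288/3) = -289038 + 2288/3 = -864826/3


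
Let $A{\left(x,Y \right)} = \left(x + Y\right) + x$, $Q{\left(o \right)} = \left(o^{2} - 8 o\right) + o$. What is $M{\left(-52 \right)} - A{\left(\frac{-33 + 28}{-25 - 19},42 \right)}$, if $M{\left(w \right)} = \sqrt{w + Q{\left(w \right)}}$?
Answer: $- \frac{929}{22} + 2 \sqrt{754} \approx 12.691$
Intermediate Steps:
$Q{\left(o \right)} = o^{2} - 7 o$
$M{\left(w \right)} = \sqrt{w + w \left(-7 + w\right)}$
$A{\left(x,Y \right)} = Y + 2 x$ ($A{\left(x,Y \right)} = \left(Y + x\right) + x = Y + 2 x$)
$M{\left(-52 \right)} - A{\left(\frac{-33 + 28}{-25 - 19},42 \right)} = \sqrt{- 52 \left(-6 - 52\right)} - \left(42 + 2 \frac{-33 + 28}{-25 - 19}\right) = \sqrt{\left(-52\right) \left(-58\right)} - \left(42 + 2 \left(- \frac{5}{-44}\right)\right) = \sqrt{3016} - \left(42 + 2 \left(\left(-5\right) \left(- \frac{1}{44}\right)\right)\right) = 2 \sqrt{754} - \left(42 + 2 \cdot \frac{5}{44}\right) = 2 \sqrt{754} - \left(42 + \frac{5}{22}\right) = 2 \sqrt{754} - \frac{929}{22} = - \frac{929}{22} + 2 \sqrt{754}$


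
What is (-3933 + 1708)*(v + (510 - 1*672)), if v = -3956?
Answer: 9162550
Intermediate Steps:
(-3933 + 1708)*(v + (510 - 1*672)) = (-3933 + 1708)*(-3956 + (510 - 1*672)) = -2225*(-3956 + (510 - 672)) = -2225*(-3956 - 162) = -2225*(-4118) = 9162550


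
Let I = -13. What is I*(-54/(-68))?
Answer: -351/34 ≈ -10.324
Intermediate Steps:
I*(-54/(-68)) = -(-702)/(-68) = -(-702)*(-1)/68 = -13*27/34 = -351/34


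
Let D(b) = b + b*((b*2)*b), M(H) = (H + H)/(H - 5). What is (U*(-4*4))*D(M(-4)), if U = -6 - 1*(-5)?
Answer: 26752/729 ≈ 36.697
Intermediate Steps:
U = -1 (U = -6 + 5 = -1)
M(H) = 2*H/(-5 + H) (M(H) = (2*H)/(-5 + H) = 2*H/(-5 + H))
D(b) = b + 2*b³ (D(b) = b + b*((2*b)*b) = b + b*(2*b²) = b + 2*b³)
(U*(-4*4))*D(M(-4)) = (-(-4)*4)*(2*(-4)/(-5 - 4) + 2*(2*(-4)/(-5 - 4))³) = (-1*(-16))*(2*(-4)/(-9) + 2*(2*(-4)/(-9))³) = 16*(2*(-4)*(-⅑) + 2*(2*(-4)*(-⅑))³) = 16*(8/9 + 2*(8/9)³) = 16*(8/9 + 2*(512/729)) = 16*(8/9 + 1024/729) = 16*(1672/729) = 26752/729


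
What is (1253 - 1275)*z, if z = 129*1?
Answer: -2838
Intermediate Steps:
z = 129
(1253 - 1275)*z = (1253 - 1275)*129 = -22*129 = -2838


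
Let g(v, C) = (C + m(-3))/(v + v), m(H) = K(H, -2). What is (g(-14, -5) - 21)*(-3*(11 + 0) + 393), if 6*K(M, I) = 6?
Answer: -52560/7 ≈ -7508.6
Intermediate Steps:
K(M, I) = 1 (K(M, I) = (1/6)*6 = 1)
m(H) = 1
g(v, C) = (1 + C)/(2*v) (g(v, C) = (C + 1)/(v + v) = (1 + C)/((2*v)) = (1 + C)*(1/(2*v)) = (1 + C)/(2*v))
(g(-14, -5) - 21)*(-3*(11 + 0) + 393) = ((1/2)*(1 - 5)/(-14) - 21)*(-3*(11 + 0) + 393) = ((1/2)*(-1/14)*(-4) - 21)*(-3*11 + 393) = (1/7 - 21)*(-33 + 393) = -146/7*360 = -52560/7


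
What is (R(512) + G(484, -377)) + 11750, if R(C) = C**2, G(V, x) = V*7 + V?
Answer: 277766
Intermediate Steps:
G(V, x) = 8*V (G(V, x) = 7*V + V = 8*V)
(R(512) + G(484, -377)) + 11750 = (512**2 + 8*484) + 11750 = (262144 + 3872) + 11750 = 266016 + 11750 = 277766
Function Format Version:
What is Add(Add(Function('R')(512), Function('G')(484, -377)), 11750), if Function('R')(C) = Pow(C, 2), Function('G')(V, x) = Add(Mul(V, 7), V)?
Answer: 277766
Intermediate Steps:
Function('G')(V, x) = Mul(8, V) (Function('G')(V, x) = Add(Mul(7, V), V) = Mul(8, V))
Add(Add(Function('R')(512), Function('G')(484, -377)), 11750) = Add(Add(Pow(512, 2), Mul(8, 484)), 11750) = Add(Add(262144, 3872), 11750) = Add(266016, 11750) = 277766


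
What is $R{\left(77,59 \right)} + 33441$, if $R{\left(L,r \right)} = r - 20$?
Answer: $33480$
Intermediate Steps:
$R{\left(L,r \right)} = -20 + r$
$R{\left(77,59 \right)} + 33441 = \left(-20 + 59\right) + 33441 = 39 + 33441 = 33480$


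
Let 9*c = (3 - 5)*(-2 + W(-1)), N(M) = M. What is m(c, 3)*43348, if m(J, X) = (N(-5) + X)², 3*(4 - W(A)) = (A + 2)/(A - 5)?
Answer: 173392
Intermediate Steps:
W(A) = 4 - (2 + A)/(3*(-5 + A)) (W(A) = 4 - (A + 2)/(3*(A - 5)) = 4 - (2 + A)/(3*(-5 + A)))
c = -37/81 (c = ((3 - 5)*(-2 + (-62 + 11*(-1))/(3*(-5 - 1))))/9 = (-2*(-2 + (⅓)*(-62 - 11)/(-6)))/9 = (-2*(-2 + (⅓)*(-⅙)*(-73)))/9 = (-2*(-2 + 73/18))/9 = (-2*37/18)/9 = (⅑)*(-37/9) = -37/81 ≈ -0.45679)
m(J, X) = (-5 + X)²
m(c, 3)*43348 = (-5 + 3)²*43348 = (-2)²*43348 = 4*43348 = 173392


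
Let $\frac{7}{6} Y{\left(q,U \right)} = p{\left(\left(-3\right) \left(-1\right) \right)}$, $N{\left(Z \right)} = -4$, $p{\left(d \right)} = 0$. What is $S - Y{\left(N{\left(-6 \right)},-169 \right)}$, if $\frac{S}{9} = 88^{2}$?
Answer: $69696$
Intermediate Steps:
$Y{\left(q,U \right)} = 0$ ($Y{\left(q,U \right)} = \frac{6}{7} \cdot 0 = 0$)
$S = 69696$ ($S = 9 \cdot 88^{2} = 9 \cdot 7744 = 69696$)
$S - Y{\left(N{\left(-6 \right)},-169 \right)} = 69696 - 0 = 69696 + 0 = 69696$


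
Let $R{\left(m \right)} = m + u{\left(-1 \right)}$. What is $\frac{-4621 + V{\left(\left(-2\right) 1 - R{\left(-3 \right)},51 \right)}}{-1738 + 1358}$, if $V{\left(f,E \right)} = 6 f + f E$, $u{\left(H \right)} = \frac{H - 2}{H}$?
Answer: $\frac{947}{76} \approx 12.461$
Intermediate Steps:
$u{\left(H \right)} = \frac{-2 + H}{H}$
$R{\left(m \right)} = 3 + m$ ($R{\left(m \right)} = m + \frac{-2 - 1}{-1} = m - -3 = m + 3 = 3 + m$)
$V{\left(f,E \right)} = 6 f + E f$
$\frac{-4621 + V{\left(\left(-2\right) 1 - R{\left(-3 \right)},51 \right)}}{-1738 + 1358} = \frac{-4621 + \left(\left(-2\right) 1 - \left(3 - 3\right)\right) \left(6 + 51\right)}{-1738 + 1358} = \frac{-4621 + \left(-2 - 0\right) 57}{-380} = \left(-4621 + \left(-2 + 0\right) 57\right) \left(- \frac{1}{380}\right) = \left(-4621 - 114\right) \left(- \frac{1}{380}\right) = \left(-4735\right) \left(- \frac{1}{380}\right) = \frac{947}{76}$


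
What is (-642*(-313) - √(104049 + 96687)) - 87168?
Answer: 113778 - 12*√1394 ≈ 1.1333e+5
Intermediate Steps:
(-642*(-313) - √(104049 + 96687)) - 87168 = (200946 - √200736) - 87168 = (200946 - 12*√1394) - 87168 = 113778 - 12*√1394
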